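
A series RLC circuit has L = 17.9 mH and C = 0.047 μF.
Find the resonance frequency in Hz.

Step 1 — Resonance condition Im(Z)=0 gives ω₀ = 1/√(LC).
Step 2 — ω₀ = 1/√(0.0179·4.7e-08) = 3.448e+04 rad/s.
Step 3 — f₀ = ω₀/(2π) = 5487 Hz.

f₀ = 5487 Hz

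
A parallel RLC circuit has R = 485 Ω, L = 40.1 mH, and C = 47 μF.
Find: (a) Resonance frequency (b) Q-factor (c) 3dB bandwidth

Step 1 — Resonance: ω₀ = 1/√(LC) = 1/√(0.0401·4.7e-05) = 728.4 rad/s.
Step 2 — f₀ = ω₀/(2π) = 115.9 Hz.
Step 3 — Parallel Q: Q = R/(ω₀L) = 485/(728.4·0.0401) = 16.6.
Step 4 — Bandwidth: Δω = ω₀/Q = 43.87 rad/s; BW = Δω/(2π) = 6.982 Hz.

(a) f₀ = 115.9 Hz  (b) Q = 16.6  (c) BW = 6.982 Hz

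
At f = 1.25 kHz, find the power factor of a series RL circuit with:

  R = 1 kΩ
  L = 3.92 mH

Step 1 — Angular frequency: ω = 2π·f = 2π·1250 = 7854 rad/s.
Step 2 — Component impedances:
  R: Z = R = 1000 Ω
  L: Z = jωL = j·7854·0.00392 = 0 + j30.79 Ω
Step 3 — Series combination: Z_total = R + L = 1000 + j30.79 Ω = 1000∠1.8° Ω.
Step 4 — Power factor: PF = cos(φ) = Re(Z)/|Z| = 1000/1000.5 = 0.9995.
Step 5 — Type: Im(Z) = 30.79 ⇒ lagging (phase φ = 1.8°).

PF = 0.9995 (lagging, φ = 1.8°)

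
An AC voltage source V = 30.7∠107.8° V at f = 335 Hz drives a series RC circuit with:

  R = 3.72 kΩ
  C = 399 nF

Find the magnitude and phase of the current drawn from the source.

Step 1 — Angular frequency: ω = 2π·f = 2π·335 = 2105 rad/s.
Step 2 — Component impedances:
  R: Z = R = 3720 Ω
  C: Z = 1/(jωC) = -j/(ω·C) = 0 - j1191 Ω
Step 3 — Series combination: Z_total = R + C = 3720 - j1191 Ω = 3906∠-17.7° Ω.
Step 4 — Source phasor: V = 30.7∠107.8° V = -9.385 + j29.23 V.
Step 5 — Ohm's law: I = V / Z_total = (-9.385 + j29.23) / (3720 - j1191) = -0.00457 + j0.006395 A.
Step 6 — Convert to polar: |I| = 0.00786 A, ∠I = 125.5°.

I = 0.00786∠125.5° A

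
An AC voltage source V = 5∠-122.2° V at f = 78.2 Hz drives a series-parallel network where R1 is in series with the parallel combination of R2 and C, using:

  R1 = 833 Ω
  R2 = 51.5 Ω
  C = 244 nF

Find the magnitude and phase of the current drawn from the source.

Step 1 — Angular frequency: ω = 2π·f = 2π·78.2 = 491.3 rad/s.
Step 2 — Component impedances:
  R1: Z = R = 833 Ω
  R2: Z = R = 51.5 Ω
  C: Z = 1/(jωC) = -j/(ω·C) = 0 - j8341 Ω
Step 3 — Parallel branch: R2 || C = 1/(1/R2 + 1/C) = 51.5 - j0.318 Ω.
Step 4 — Series with R1: Z_total = R1 + (R2 || C) = 884.5 - j0.318 Ω = 884.5∠-0.0° Ω.
Step 5 — Source phasor: V = 5∠-122.2° V = -2.664 - j4.231 V.
Step 6 — Ohm's law: I = V / Z_total = (-2.664 - j4.231) / (884.5 - j0.318) = -0.003011 - j0.004785 A.
Step 7 — Convert to polar: |I| = 0.005653 A, ∠I = -122.2°.

I = 0.005653∠-122.2° A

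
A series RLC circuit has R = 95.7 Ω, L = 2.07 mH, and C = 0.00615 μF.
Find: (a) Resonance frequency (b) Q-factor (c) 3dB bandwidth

Step 1 — Resonance condition Im(Z)=0 gives ω₀ = 1/√(LC).
Step 2 — ω₀ = 1/√(0.00207·6.15e-09) = 2.803e+05 rad/s.
Step 3 — f₀ = ω₀/(2π) = 4.461e+04 Hz.
Step 4 — Series Q: Q = ω₀L/R = 2.803e+05·0.00207/95.7 = 6.062.
Step 5 — 3dB bandwidth: Δω = ω₀/Q = 4.623e+04 rad/s; BW = Δω/(2π) = 7358 Hz.

(a) f₀ = 4.461e+04 Hz  (b) Q = 6.062  (c) BW = 7358 Hz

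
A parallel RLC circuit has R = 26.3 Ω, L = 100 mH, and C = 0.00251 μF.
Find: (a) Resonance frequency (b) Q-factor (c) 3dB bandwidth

Step 1 — Resonance: ω₀ = 1/√(LC) = 1/√(0.1·2.51e-09) = 6.312e+04 rad/s.
Step 2 — f₀ = ω₀/(2π) = 1.005e+04 Hz.
Step 3 — Parallel Q: Q = R/(ω₀L) = 26.3/(6.312e+04·0.1) = 0.004167.
Step 4 — Bandwidth: Δω = ω₀/Q = 1.515e+07 rad/s; BW = Δω/(2π) = 2.411e+06 Hz.

(a) f₀ = 1.005e+04 Hz  (b) Q = 0.004167  (c) BW = 2.411e+06 Hz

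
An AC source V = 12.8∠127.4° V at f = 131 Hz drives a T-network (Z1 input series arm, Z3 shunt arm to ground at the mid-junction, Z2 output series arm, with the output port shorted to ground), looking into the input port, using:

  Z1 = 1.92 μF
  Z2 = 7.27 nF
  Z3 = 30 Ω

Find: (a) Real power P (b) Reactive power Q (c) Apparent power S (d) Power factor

Step 1 — Angular frequency: ω = 2π·f = 2π·131 = 823.1 rad/s.
Step 2 — Component impedances:
  Z1: Z = 1/(jωC) = -j/(ω·C) = 0 - j632.8 Ω
  Z2: Z = 1/(jωC) = -j/(ω·C) = 0 - j1.671e+05 Ω
  Z3: Z = R = 30 Ω
Step 3 — With the output port shorted to ground, the output series arm Z2 runs from the junction to ground; the shunt arm Z3 also runs from the junction to ground. They appear in parallel: Z3 || Z2 = 30 - j0.005386 Ω.
Step 4 — Series with input arm Z1: Z_in = Z1 + (Z3 || Z2) = 30 - j632.8 Ω = 633.5∠-87.3° Ω.
Step 5 — Source phasor: V = 12.8∠127.4° V = -7.774 + j10.17 V.
Step 6 — Current: I = V / Z = -0.01661 - j0.0115 A = 0.02021∠-145.3° A.
Step 7 — Complex power: S = V·I* = 0.01225 - j0.2583 VA.
Step 8 — Real power: P = Re(S) = 0.01225 W.
Step 9 — Reactive power: Q = Im(S) = -0.2583 VAR.
Step 10 — Apparent power: |S| = 0.2586 VA.
Step 11 — Power factor: PF = P/|S| = 0.04736 (leading).

(a) P = 0.01225 W  (b) Q = -0.2583 VAR  (c) S = 0.2586 VA  (d) PF = 0.04736 (leading)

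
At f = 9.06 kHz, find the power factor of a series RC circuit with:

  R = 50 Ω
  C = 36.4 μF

Step 1 — Angular frequency: ω = 2π·f = 2π·9060 = 5.693e+04 rad/s.
Step 2 — Component impedances:
  R: Z = R = 50 Ω
  C: Z = 1/(jωC) = -j/(ω·C) = 0 - j0.4826 Ω
Step 3 — Series combination: Z_total = R + C = 50 - j0.4826 Ω = 50∠-0.6° Ω.
Step 4 — Power factor: PF = cos(φ) = Re(Z)/|Z| = 50/50 = 1.
Step 5 — Type: Im(Z) = -0.4826 ⇒ leading (phase φ = -0.6°).

PF = 1 (leading, φ = -0.6°)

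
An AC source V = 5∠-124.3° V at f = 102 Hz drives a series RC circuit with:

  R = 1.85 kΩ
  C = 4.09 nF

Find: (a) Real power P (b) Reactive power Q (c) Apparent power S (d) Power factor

Step 1 — Angular frequency: ω = 2π·f = 2π·102 = 640.9 rad/s.
Step 2 — Component impedances:
  R: Z = R = 1850 Ω
  C: Z = 1/(jωC) = -j/(ω·C) = 0 - j3.815e+05 Ω
Step 3 — Series combination: Z_total = R + C = 1850 - j3.815e+05 Ω = 3.815e+05∠-89.7° Ω.
Step 4 — Source phasor: V = 5∠-124.3° V = -2.818 - j4.13 V.
Step 5 — Current: I = V / Z = 1.079e-05 - j7.438e-06 A = 1.311e-05∠-34.6° A.
Step 6 — Complex power: S = V·I* = 3.178e-07 - j6.553e-05 VA.
Step 7 — Real power: P = Re(S) = 3.178e-07 W.
Step 8 — Reactive power: Q = Im(S) = -6.553e-05 VAR.
Step 9 — Apparent power: |S| = 6.553e-05 VA.
Step 10 — Power factor: PF = P/|S| = 0.004849 (leading).

(a) P = 3.178e-07 W  (b) Q = -6.553e-05 VAR  (c) S = 6.553e-05 VA  (d) PF = 0.004849 (leading)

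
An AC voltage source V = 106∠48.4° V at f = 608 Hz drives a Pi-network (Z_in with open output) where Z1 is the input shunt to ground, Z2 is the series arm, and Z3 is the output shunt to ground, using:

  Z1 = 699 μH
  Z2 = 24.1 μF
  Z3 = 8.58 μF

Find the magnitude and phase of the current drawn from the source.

Step 1 — Angular frequency: ω = 2π·f = 2π·608 = 3820 rad/s.
Step 2 — Component impedances:
  Z1: Z = jωL = j·3820·0.000699 = 0 + j2.67 Ω
  Z2: Z = 1/(jωC) = -j/(ω·C) = 0 - j10.86 Ω
  Z3: Z = 1/(jωC) = -j/(ω·C) = 0 - j30.51 Ω
Step 3 — With open output, the series arm Z2 and the output shunt Z3 appear in series to ground: Z2 + Z3 = 0 - j41.37 Ω.
Step 4 — Parallel with input shunt Z1: Z_in = Z1 || (Z2 + Z3) = 0 + j2.855 Ω = 2.855∠90.0° Ω.
Step 5 — Source phasor: V = 106∠48.4° V = 70.38 + j79.27 V.
Step 6 — Ohm's law: I = V / Z_total = (70.38 + j79.27) / (0 + j2.855) = 27.77 - j24.65 A.
Step 7 — Convert to polar: |I| = 37.13 A, ∠I = -41.6°.

I = 37.13∠-41.6° A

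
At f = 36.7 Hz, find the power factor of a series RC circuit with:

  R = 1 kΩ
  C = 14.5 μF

Step 1 — Angular frequency: ω = 2π·f = 2π·36.7 = 230.6 rad/s.
Step 2 — Component impedances:
  R: Z = R = 1000 Ω
  C: Z = 1/(jωC) = -j/(ω·C) = 0 - j299.1 Ω
Step 3 — Series combination: Z_total = R + C = 1000 - j299.1 Ω = 1044∠-16.7° Ω.
Step 4 — Power factor: PF = cos(φ) = Re(Z)/|Z| = 1000/1043.77 = 0.9581.
Step 5 — Type: Im(Z) = -299.1 ⇒ leading (phase φ = -16.7°).

PF = 0.9581 (leading, φ = -16.7°)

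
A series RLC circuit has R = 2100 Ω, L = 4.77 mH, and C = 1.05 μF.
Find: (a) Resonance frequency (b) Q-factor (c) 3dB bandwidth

Step 1 — Resonance condition Im(Z)=0 gives ω₀ = 1/√(LC).
Step 2 — ω₀ = 1/√(0.00477·1.05e-06) = 1.413e+04 rad/s.
Step 3 — f₀ = ω₀/(2π) = 2249 Hz.
Step 4 — Series Q: Q = ω₀L/R = 1.413e+04·0.00477/2100 = 0.0321.
Step 5 — 3dB bandwidth: Δω = ω₀/Q = 4.403e+05 rad/s; BW = Δω/(2π) = 7.007e+04 Hz.

(a) f₀ = 2249 Hz  (b) Q = 0.0321  (c) BW = 7.007e+04 Hz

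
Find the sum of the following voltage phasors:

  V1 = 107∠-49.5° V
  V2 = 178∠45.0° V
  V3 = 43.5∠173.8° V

Step 1 — Convert each phasor to rectangular form:
  V1 = 107·(cos(-49.5°) + j·sin(-49.5°)) = 69.49 - j81.36 V
  V2 = 178·(cos(45.0°) + j·sin(45.0°)) = 125.9 + j125.9 V
  V3 = 43.5·(cos(173.8°) + j·sin(173.8°)) = -43.25 + j4.698 V
Step 2 — Sum components: V_total = 152.1 + j49.2 V.
Step 3 — Convert to polar: |V_total| = 159.9 V, ∠V_total = 17.9°.

V_total = 159.9∠17.9° V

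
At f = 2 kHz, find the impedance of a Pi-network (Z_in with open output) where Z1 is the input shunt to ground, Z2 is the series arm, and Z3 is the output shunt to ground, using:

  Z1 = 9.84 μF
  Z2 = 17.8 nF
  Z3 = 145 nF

Step 1 — Angular frequency: ω = 2π·f = 2π·2000 = 1.257e+04 rad/s.
Step 2 — Component impedances:
  Z1: Z = 1/(jωC) = -j/(ω·C) = 0 - j8.087 Ω
  Z2: Z = 1/(jωC) = -j/(ω·C) = 0 - j4471 Ω
  Z3: Z = 1/(jωC) = -j/(ω·C) = 0 - j548.8 Ω
Step 3 — With open output, the series arm Z2 and the output shunt Z3 appear in series to ground: Z2 + Z3 = 0 - j5019 Ω.
Step 4 — Parallel with input shunt Z1: Z_in = Z1 || (Z2 + Z3) = 0 - j8.074 Ω = 8.074∠-90.0° Ω.

Z = 0 - j8.074 Ω = 8.074∠-90.0° Ω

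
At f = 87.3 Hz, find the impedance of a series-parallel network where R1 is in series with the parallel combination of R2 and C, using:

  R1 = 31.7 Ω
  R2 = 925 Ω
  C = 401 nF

Step 1 — Angular frequency: ω = 2π·f = 2π·87.3 = 548.5 rad/s.
Step 2 — Component impedances:
  R1: Z = R = 31.7 Ω
  R2: Z = R = 925 Ω
  C: Z = 1/(jωC) = -j/(ω·C) = 0 - j4546 Ω
Step 3 — Parallel branch: R2 || C = 1/(1/R2 + 1/C) = 888.2 - j180.7 Ω.
Step 4 — Series with R1: Z_total = R1 + (R2 || C) = 919.9 - j180.7 Ω = 937.5∠-11.1° Ω.

Z = 919.9 - j180.7 Ω = 937.5∠-11.1° Ω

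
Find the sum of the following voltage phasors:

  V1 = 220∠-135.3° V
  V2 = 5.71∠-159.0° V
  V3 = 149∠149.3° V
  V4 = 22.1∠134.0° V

Step 1 — Convert each phasor to rectangular form:
  V1 = 220·(cos(-135.3°) + j·sin(-135.3°)) = -156.4 - j154.7 V
  V2 = 5.71·(cos(-159.0°) + j·sin(-159.0°)) = -5.331 - j2.046 V
  V3 = 149·(cos(149.3°) + j·sin(149.3°)) = -128.1 + j76.07 V
  V4 = 22.1·(cos(134.0°) + j·sin(134.0°)) = -15.35 + j15.9 V
Step 2 — Sum components: V_total = -305.2 - j64.82 V.
Step 3 — Convert to polar: |V_total| = 312 V, ∠V_total = -168.0°.

V_total = 312∠-168.0° V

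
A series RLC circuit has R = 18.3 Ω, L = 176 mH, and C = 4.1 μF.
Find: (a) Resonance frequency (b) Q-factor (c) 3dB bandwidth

Step 1 — Resonance: ω₀ = 1/√(LC) = 1/√(0.176·4.1e-06) = 1177 rad/s.
Step 2 — f₀ = ω₀/(2π) = 187.4 Hz.
Step 3 — Series Q: Q = ω₀L/R = 1177·0.176/18.3 = 11.32.
Step 4 — Bandwidth: Δω = ω₀/Q = 104 rad/s; BW = Δω/(2π) = 16.55 Hz.

(a) f₀ = 187.4 Hz  (b) Q = 11.32  (c) BW = 16.55 Hz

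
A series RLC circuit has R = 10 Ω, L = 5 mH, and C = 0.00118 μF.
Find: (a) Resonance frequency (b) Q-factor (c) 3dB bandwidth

Step 1 — Resonance: ω₀ = 1/√(LC) = 1/√(0.005·1.18e-09) = 4.117e+05 rad/s.
Step 2 — f₀ = ω₀/(2π) = 6.552e+04 Hz.
Step 3 — Series Q: Q = ω₀L/R = 4.117e+05·0.005/10 = 205.8.
Step 4 — Bandwidth: Δω = ω₀/Q = 2000 rad/s; BW = Δω/(2π) = 318.3 Hz.

(a) f₀ = 6.552e+04 Hz  (b) Q = 205.8  (c) BW = 318.3 Hz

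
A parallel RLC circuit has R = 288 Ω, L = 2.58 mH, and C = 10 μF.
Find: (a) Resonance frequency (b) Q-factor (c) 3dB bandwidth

Step 1 — Resonance: ω₀ = 1/√(LC) = 1/√(0.00258·1e-05) = 6226 rad/s.
Step 2 — f₀ = ω₀/(2π) = 990.9 Hz.
Step 3 — Parallel Q: Q = R/(ω₀L) = 288/(6226·0.00258) = 17.93.
Step 4 — Bandwidth: Δω = ω₀/Q = 347.2 rad/s; BW = Δω/(2π) = 55.26 Hz.

(a) f₀ = 990.9 Hz  (b) Q = 17.93  (c) BW = 55.26 Hz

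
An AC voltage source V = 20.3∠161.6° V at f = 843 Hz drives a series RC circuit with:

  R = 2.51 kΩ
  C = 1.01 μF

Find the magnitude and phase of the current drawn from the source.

Step 1 — Angular frequency: ω = 2π·f = 2π·843 = 5297 rad/s.
Step 2 — Component impedances:
  R: Z = R = 2510 Ω
  C: Z = 1/(jωC) = -j/(ω·C) = 0 - j186.9 Ω
Step 3 — Series combination: Z_total = R + C = 2510 - j186.9 Ω = 2517∠-4.3° Ω.
Step 4 — Source phasor: V = 20.3∠161.6° V = -19.26 + j6.408 V.
Step 5 — Ohm's law: I = V / Z_total = (-19.26 + j6.408) / (2510 - j186.9) = -0.007821 + j0.00197 A.
Step 6 — Convert to polar: |I| = 0.008065 A, ∠I = 165.9°.

I = 0.008065∠165.9° A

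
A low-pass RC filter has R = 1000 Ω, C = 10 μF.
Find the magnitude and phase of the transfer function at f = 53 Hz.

Step 1 — Angular frequency: ω = 2π·53 = 333 rad/s.
Step 2 — Transfer function: H(jω) = 1/(1 + jωRC).
Step 3 — Denominator: 1 + jωRC = 1 + j·333·1000·1e-05 = 1 + j3.33.
Step 4 — H = 0.08272 - j0.2755.
Step 5 — Magnitude: |H| = 0.2876 (-10.8 dB); phase: φ = -73.3°.

|H| = 0.2876 (-10.8 dB), φ = -73.3°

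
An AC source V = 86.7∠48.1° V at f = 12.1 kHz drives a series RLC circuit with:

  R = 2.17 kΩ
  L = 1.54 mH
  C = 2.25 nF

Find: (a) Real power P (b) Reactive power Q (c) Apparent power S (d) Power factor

Step 1 — Angular frequency: ω = 2π·f = 2π·1.21e+04 = 7.603e+04 rad/s.
Step 2 — Component impedances:
  R: Z = R = 2170 Ω
  L: Z = jωL = j·7.603e+04·0.00154 = 0 + j117.1 Ω
  C: Z = 1/(jωC) = -j/(ω·C) = 0 - j5846 Ω
Step 3 — Series combination: Z_total = R + L + C = 2170 - j5729 Ω = 6126∠-69.3° Ω.
Step 4 — Source phasor: V = 86.7∠48.1° V = 57.9 + j64.53 V.
Step 5 — Current: I = V / Z = -0.006503 + j0.01257 A = 0.01415∠117.4° A.
Step 6 — Complex power: S = V·I* = 0.4346 - j1.147 VA.
Step 7 — Real power: P = Re(S) = 0.4346 W.
Step 8 — Reactive power: Q = Im(S) = -1.147 VAR.
Step 9 — Apparent power: |S| = 1.227 VA.
Step 10 — Power factor: PF = P/|S| = 0.3542 (leading).

(a) P = 0.4346 W  (b) Q = -1.147 VAR  (c) S = 1.227 VA  (d) PF = 0.3542 (leading)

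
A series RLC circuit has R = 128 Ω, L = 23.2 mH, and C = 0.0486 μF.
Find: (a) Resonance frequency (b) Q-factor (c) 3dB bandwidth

Step 1 — Resonance: ω₀ = 1/√(LC) = 1/√(0.0232·4.86e-08) = 2.978e+04 rad/s.
Step 2 — f₀ = ω₀/(2π) = 4740 Hz.
Step 3 — Series Q: Q = ω₀L/R = 2.978e+04·0.0232/128 = 5.398.
Step 4 — Bandwidth: Δω = ω₀/Q = 5517 rad/s; BW = Δω/(2π) = 878.1 Hz.

(a) f₀ = 4740 Hz  (b) Q = 5.398  (c) BW = 878.1 Hz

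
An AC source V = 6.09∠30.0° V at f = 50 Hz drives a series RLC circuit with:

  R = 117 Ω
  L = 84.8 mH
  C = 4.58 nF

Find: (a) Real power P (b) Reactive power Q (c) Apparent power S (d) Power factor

Step 1 — Angular frequency: ω = 2π·f = 2π·50 = 314.2 rad/s.
Step 2 — Component impedances:
  R: Z = R = 117 Ω
  L: Z = jωL = j·314.2·0.0848 = 0 + j26.64 Ω
  C: Z = 1/(jωC) = -j/(ω·C) = 0 - j6.95e+05 Ω
Step 3 — Series combination: Z_total = R + L + C = 117 - j6.95e+05 Ω = 6.95e+05∠-90.0° Ω.
Step 4 — Source phasor: V = 6.09∠30.0° V = 5.274 + j3.045 V.
Step 5 — Current: I = V / Z = -4.38e-06 + j7.59e-06 A = 8.763e-06∠120.0° A.
Step 6 — Complex power: S = V·I* = 8.984e-09 - j5.337e-05 VA.
Step 7 — Real power: P = Re(S) = 8.984e-09 W.
Step 8 — Reactive power: Q = Im(S) = -5.337e-05 VAR.
Step 9 — Apparent power: |S| = 5.337e-05 VA.
Step 10 — Power factor: PF = P/|S| = 0.0001684 (leading).

(a) P = 8.984e-09 W  (b) Q = -5.337e-05 VAR  (c) S = 5.337e-05 VA  (d) PF = 0.0001684 (leading)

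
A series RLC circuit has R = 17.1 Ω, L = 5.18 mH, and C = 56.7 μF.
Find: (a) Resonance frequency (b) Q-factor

Step 1 — Resonance condition Im(Z)=0 gives ω₀ = 1/√(LC).
Step 2 — ω₀ = 1/√(0.00518·5.67e-05) = 1845 rad/s.
Step 3 — f₀ = ω₀/(2π) = 293.7 Hz.
Step 4 — Series Q: Q = ω₀L/R = 1845·0.00518/17.1 = 0.559.

(a) f₀ = 293.7 Hz  (b) Q = 0.559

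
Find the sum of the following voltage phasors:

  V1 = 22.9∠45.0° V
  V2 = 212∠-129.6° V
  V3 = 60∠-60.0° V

Step 1 — Convert each phasor to rectangular form:
  V1 = 22.9·(cos(45.0°) + j·sin(45.0°)) = 16.19 + j16.19 V
  V2 = 212·(cos(-129.6°) + j·sin(-129.6°)) = -135.1 - j163.3 V
  V3 = 60·(cos(-60.0°) + j·sin(-60.0°)) = 30 - j51.96 V
Step 2 — Sum components: V_total = -88.94 - j199.1 V.
Step 3 — Convert to polar: |V_total| = 218.1 V, ∠V_total = -114.1°.

V_total = 218.1∠-114.1° V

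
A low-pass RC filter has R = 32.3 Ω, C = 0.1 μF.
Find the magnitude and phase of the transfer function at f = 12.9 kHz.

Step 1 — Angular frequency: ω = 2π·1.29e+04 = 8.105e+04 rad/s.
Step 2 — Transfer function: H(jω) = 1/(1 + jωRC).
Step 3 — Denominator: 1 + jωRC = 1 + j·8.105e+04·32.3·1e-07 = 1 + j0.2618.
Step 4 — H = 0.9359 - j0.245.
Step 5 — Magnitude: |H| = 0.9674 (-0.3 dB); phase: φ = -14.7°.

|H| = 0.9674 (-0.3 dB), φ = -14.7°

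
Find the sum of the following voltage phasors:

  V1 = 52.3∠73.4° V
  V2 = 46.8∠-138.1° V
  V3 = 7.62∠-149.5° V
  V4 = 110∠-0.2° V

Step 1 — Convert each phasor to rectangular form:
  V1 = 52.3·(cos(73.4°) + j·sin(73.4°)) = 14.94 + j50.12 V
  V2 = 46.8·(cos(-138.1°) + j·sin(-138.1°)) = -34.83 - j31.25 V
  V3 = 7.62·(cos(-149.5°) + j·sin(-149.5°)) = -6.566 - j3.867 V
  V4 = 110·(cos(-0.2°) + j·sin(-0.2°)) = 110 - j0.384 V
Step 2 — Sum components: V_total = 83.54 + j14.61 V.
Step 3 — Convert to polar: |V_total| = 84.81 V, ∠V_total = 9.9°.

V_total = 84.81∠9.9° V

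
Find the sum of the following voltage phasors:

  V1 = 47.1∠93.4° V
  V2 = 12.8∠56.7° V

Step 1 — Convert each phasor to rectangular form:
  V1 = 47.1·(cos(93.4°) + j·sin(93.4°)) = -2.793 + j47.02 V
  V2 = 12.8·(cos(56.7°) + j·sin(56.7°)) = 7.027 + j10.7 V
Step 2 — Sum components: V_total = 4.234 + j57.72 V.
Step 3 — Convert to polar: |V_total| = 57.87 V, ∠V_total = 85.8°.

V_total = 57.87∠85.8° V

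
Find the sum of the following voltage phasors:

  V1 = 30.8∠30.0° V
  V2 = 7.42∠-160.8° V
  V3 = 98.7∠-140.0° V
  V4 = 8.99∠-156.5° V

Step 1 — Convert each phasor to rectangular form:
  V1 = 30.8·(cos(30.0°) + j·sin(30.0°)) = 26.67 + j15.4 V
  V2 = 7.42·(cos(-160.8°) + j·sin(-160.8°)) = -7.007 - j2.44 V
  V3 = 98.7·(cos(-140.0°) + j·sin(-140.0°)) = -75.61 - j63.44 V
  V4 = 8.99·(cos(-156.5°) + j·sin(-156.5°)) = -8.244 - j3.585 V
Step 2 — Sum components: V_total = -64.19 - j54.07 V.
Step 3 — Convert to polar: |V_total| = 83.92 V, ∠V_total = -139.9°.

V_total = 83.92∠-139.9° V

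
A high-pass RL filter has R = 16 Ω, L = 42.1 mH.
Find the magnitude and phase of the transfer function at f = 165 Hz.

Step 1 — Angular frequency: ω = 2π·165 = 1037 rad/s.
Step 2 — Transfer function: H(jω) = jωL/(R + jωL).
Step 3 — Numerator jωL = j·43.65; denominator R + jωL = 16 + j43.65.
Step 4 — H = 0.8815 + j0.3232.
Step 5 — Magnitude: |H| = 0.9389 (-0.5 dB); phase: φ = 20.1°.

|H| = 0.9389 (-0.5 dB), φ = 20.1°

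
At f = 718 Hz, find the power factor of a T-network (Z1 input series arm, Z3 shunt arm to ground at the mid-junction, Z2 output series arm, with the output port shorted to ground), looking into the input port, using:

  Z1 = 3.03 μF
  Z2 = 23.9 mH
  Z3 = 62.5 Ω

Step 1 — Angular frequency: ω = 2π·f = 2π·718 = 4511 rad/s.
Step 2 — Component impedances:
  Z1: Z = 1/(jωC) = -j/(ω·C) = 0 - j73.16 Ω
  Z2: Z = jωL = j·4511·0.0239 = 0 + j107.8 Ω
  Z3: Z = R = 62.5 Ω
Step 3 — With the output port shorted to ground, the output series arm Z2 runs from the junction to ground; the shunt arm Z3 also runs from the junction to ground. They appear in parallel: Z3 || Z2 = 46.78 + j27.12 Ω.
Step 4 — Series with input arm Z1: Z_in = Z1 + (Z3 || Z2) = 46.78 - j46.04 Ω = 65.64∠-44.5° Ω.
Step 5 — Power factor: PF = cos(φ) = Re(Z)/|Z| = 46.78/65.64 = 0.7127.
Step 6 — Type: Im(Z) = -46.04 ⇒ leading (phase φ = -44.5°).

PF = 0.7127 (leading, φ = -44.5°)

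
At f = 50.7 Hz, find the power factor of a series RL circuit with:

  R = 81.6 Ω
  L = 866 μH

Step 1 — Angular frequency: ω = 2π·f = 2π·50.7 = 318.6 rad/s.
Step 2 — Component impedances:
  R: Z = R = 81.6 Ω
  L: Z = jωL = j·318.6·0.000866 = 0 + j0.2759 Ω
Step 3 — Series combination: Z_total = R + L = 81.6 + j0.2759 Ω = 81.6∠0.2° Ω.
Step 4 — Power factor: PF = cos(φ) = Re(Z)/|Z| = 81.6/81.6 = 1.
Step 5 — Type: Im(Z) = 0.2759 ⇒ lagging (phase φ = 0.2°).

PF = 1 (lagging, φ = 0.2°)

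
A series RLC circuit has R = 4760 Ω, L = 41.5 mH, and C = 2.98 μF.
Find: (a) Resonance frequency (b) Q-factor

Step 1 — Resonance condition Im(Z)=0 gives ω₀ = 1/√(LC).
Step 2 — ω₀ = 1/√(0.0415·2.98e-06) = 2844 rad/s.
Step 3 — f₀ = ω₀/(2π) = 452.6 Hz.
Step 4 — Series Q: Q = ω₀L/R = 2844·0.0415/4760 = 0.02479.

(a) f₀ = 452.6 Hz  (b) Q = 0.02479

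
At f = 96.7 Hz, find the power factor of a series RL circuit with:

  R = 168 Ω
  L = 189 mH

Step 1 — Angular frequency: ω = 2π·f = 2π·96.7 = 607.6 rad/s.
Step 2 — Component impedances:
  R: Z = R = 168 Ω
  L: Z = jωL = j·607.6·0.189 = 0 + j114.8 Ω
Step 3 — Series combination: Z_total = R + L = 168 + j114.8 Ω = 203.5∠34.4° Ω.
Step 4 — Power factor: PF = cos(φ) = Re(Z)/|Z| = 168/203.5 = 0.8256.
Step 5 — Type: Im(Z) = 114.8 ⇒ lagging (phase φ = 34.4°).

PF = 0.8256 (lagging, φ = 34.4°)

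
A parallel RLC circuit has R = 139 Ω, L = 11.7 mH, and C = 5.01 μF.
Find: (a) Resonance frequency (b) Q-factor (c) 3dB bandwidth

Step 1 — Resonance: ω₀ = 1/√(LC) = 1/√(0.0117·5.01e-06) = 4130 rad/s.
Step 2 — f₀ = ω₀/(2π) = 657.4 Hz.
Step 3 — Parallel Q: Q = R/(ω₀L) = 139/(4130·0.0117) = 2.876.
Step 4 — Bandwidth: Δω = ω₀/Q = 1436 rad/s; BW = Δω/(2π) = 228.5 Hz.

(a) f₀ = 657.4 Hz  (b) Q = 2.876  (c) BW = 228.5 Hz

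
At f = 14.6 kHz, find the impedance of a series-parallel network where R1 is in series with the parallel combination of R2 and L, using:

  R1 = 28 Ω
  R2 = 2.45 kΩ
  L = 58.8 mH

Step 1 — Angular frequency: ω = 2π·f = 2π·1.46e+04 = 9.173e+04 rad/s.
Step 2 — Component impedances:
  R1: Z = R = 28 Ω
  R2: Z = R = 2450 Ω
  L: Z = jωL = j·9.173e+04·0.0588 = 0 + j5394 Ω
Step 3 — Parallel branch: R2 || L = 1/(1/R2 + 1/L) = 2031 + j922.5 Ω.
Step 4 — Series with R1: Z_total = R1 + (R2 || L) = 2059 + j922.5 Ω = 2256∠24.1° Ω.

Z = 2059 + j922.5 Ω = 2256∠24.1° Ω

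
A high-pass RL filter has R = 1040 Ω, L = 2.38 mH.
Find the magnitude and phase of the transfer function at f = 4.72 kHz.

Step 1 — Angular frequency: ω = 2π·4720 = 2.966e+04 rad/s.
Step 2 — Transfer function: H(jω) = jωL/(R + jωL).
Step 3 — Numerator jωL = j·70.58; denominator R + jωL = 1040 + j70.58.
Step 4 — H = 0.004585 + j0.06756.
Step 5 — Magnitude: |H| = 0.06771 (-23.4 dB); phase: φ = 86.1°.

|H| = 0.06771 (-23.4 dB), φ = 86.1°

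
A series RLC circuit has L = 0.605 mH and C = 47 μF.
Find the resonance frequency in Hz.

Step 1 — Resonance condition Im(Z)=0 gives ω₀ = 1/√(LC).
Step 2 — ω₀ = 1/√(0.000605·4.7e-05) = 5930 rad/s.
Step 3 — f₀ = ω₀/(2π) = 943.8 Hz.

f₀ = 943.8 Hz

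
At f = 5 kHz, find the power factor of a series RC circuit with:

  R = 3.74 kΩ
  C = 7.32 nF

Step 1 — Angular frequency: ω = 2π·f = 2π·5000 = 3.142e+04 rad/s.
Step 2 — Component impedances:
  R: Z = R = 3740 Ω
  C: Z = 1/(jωC) = -j/(ω·C) = 0 - j4348 Ω
Step 3 — Series combination: Z_total = R + C = 3740 - j4348 Ω = 5736∠-49.3° Ω.
Step 4 — Power factor: PF = cos(φ) = Re(Z)/|Z| = 3740/5735.6 = 0.6521.
Step 5 — Type: Im(Z) = -4348 ⇒ leading (phase φ = -49.3°).

PF = 0.6521 (leading, φ = -49.3°)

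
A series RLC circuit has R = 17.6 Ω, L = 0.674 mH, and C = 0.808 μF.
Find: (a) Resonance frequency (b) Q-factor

Step 1 — Resonance condition Im(Z)=0 gives ω₀ = 1/√(LC).
Step 2 — ω₀ = 1/√(0.000674·8.08e-07) = 4.285e+04 rad/s.
Step 3 — f₀ = ω₀/(2π) = 6820 Hz.
Step 4 — Series Q: Q = ω₀L/R = 4.285e+04·0.000674/17.6 = 1.641.

(a) f₀ = 6820 Hz  (b) Q = 1.641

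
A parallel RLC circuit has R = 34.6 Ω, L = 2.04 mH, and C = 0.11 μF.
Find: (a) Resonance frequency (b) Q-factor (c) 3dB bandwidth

Step 1 — Resonance: ω₀ = 1/√(LC) = 1/√(0.00204·1.1e-07) = 6.676e+04 rad/s.
Step 2 — f₀ = ω₀/(2π) = 1.062e+04 Hz.
Step 3 — Parallel Q: Q = R/(ω₀L) = 34.6/(6.676e+04·0.00204) = 0.2541.
Step 4 — Bandwidth: Δω = ω₀/Q = 2.627e+05 rad/s; BW = Δω/(2π) = 4.182e+04 Hz.

(a) f₀ = 1.062e+04 Hz  (b) Q = 0.2541  (c) BW = 4.182e+04 Hz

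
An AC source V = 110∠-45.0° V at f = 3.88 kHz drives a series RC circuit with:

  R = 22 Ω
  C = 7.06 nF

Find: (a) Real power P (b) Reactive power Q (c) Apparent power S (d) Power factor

Step 1 — Angular frequency: ω = 2π·f = 2π·3880 = 2.438e+04 rad/s.
Step 2 — Component impedances:
  R: Z = R = 22 Ω
  C: Z = 1/(jωC) = -j/(ω·C) = 0 - j5810 Ω
Step 3 — Series combination: Z_total = R + C = 22 - j5810 Ω = 5810∠-89.8° Ω.
Step 4 — Source phasor: V = 110∠-45.0° V = 77.78 - j77.78 V.
Step 5 — Current: I = V / Z = 0.01344 + j0.01334 A = 0.01893∠44.8° A.
Step 6 — Complex power: S = V·I* = 0.007886 - j2.083 VA.
Step 7 — Real power: P = Re(S) = 0.007886 W.
Step 8 — Reactive power: Q = Im(S) = -2.083 VAR.
Step 9 — Apparent power: |S| = 2.083 VA.
Step 10 — Power factor: PF = P/|S| = 0.003786 (leading).

(a) P = 0.007886 W  (b) Q = -2.083 VAR  (c) S = 2.083 VA  (d) PF = 0.003786 (leading)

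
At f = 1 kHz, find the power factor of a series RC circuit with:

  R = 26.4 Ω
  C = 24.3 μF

Step 1 — Angular frequency: ω = 2π·f = 2π·1000 = 6283 rad/s.
Step 2 — Component impedances:
  R: Z = R = 26.4 Ω
  C: Z = 1/(jωC) = -j/(ω·C) = 0 - j6.55 Ω
Step 3 — Series combination: Z_total = R + C = 26.4 - j6.55 Ω = 27.2∠-13.9° Ω.
Step 4 — Power factor: PF = cos(φ) = Re(Z)/|Z| = 26.4/27.2 = 0.9706.
Step 5 — Type: Im(Z) = -6.55 ⇒ leading (phase φ = -13.9°).

PF = 0.9706 (leading, φ = -13.9°)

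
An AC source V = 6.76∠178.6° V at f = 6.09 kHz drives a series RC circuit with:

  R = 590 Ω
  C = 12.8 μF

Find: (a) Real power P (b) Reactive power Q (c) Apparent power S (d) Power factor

Step 1 — Angular frequency: ω = 2π·f = 2π·6090 = 3.826e+04 rad/s.
Step 2 — Component impedances:
  R: Z = R = 590 Ω
  C: Z = 1/(jωC) = -j/(ω·C) = 0 - j2.042 Ω
Step 3 — Series combination: Z_total = R + C = 590 - j2.042 Ω = 590∠-0.2° Ω.
Step 4 — Source phasor: V = 6.76∠178.6° V = -6.758 + j0.1652 V.
Step 5 — Current: I = V / Z = -0.01146 + j0.0002403 A = 0.01146∠178.8° A.
Step 6 — Complex power: S = V·I* = 0.07745 - j0.000268 VA.
Step 7 — Real power: P = Re(S) = 0.07745 W.
Step 8 — Reactive power: Q = Im(S) = -0.000268 VAR.
Step 9 — Apparent power: |S| = 0.07745 VA.
Step 10 — Power factor: PF = P/|S| = 1 (leading).

(a) P = 0.07745 W  (b) Q = -0.000268 VAR  (c) S = 0.07745 VA  (d) PF = 1 (leading)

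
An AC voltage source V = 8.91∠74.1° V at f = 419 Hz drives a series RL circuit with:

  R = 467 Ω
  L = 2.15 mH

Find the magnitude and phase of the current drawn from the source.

Step 1 — Angular frequency: ω = 2π·f = 2π·419 = 2633 rad/s.
Step 2 — Component impedances:
  R: Z = R = 467 Ω
  L: Z = jωL = j·2633·0.00215 = 0 + j5.66 Ω
Step 3 — Series combination: Z_total = R + L = 467 + j5.66 Ω = 467∠0.7° Ω.
Step 4 — Source phasor: V = 8.91∠74.1° V = 2.441 + j8.569 V.
Step 5 — Ohm's law: I = V / Z_total = (2.441 + j8.569) / (467 + j5.66) = 0.005449 + j0.01828 A.
Step 6 — Convert to polar: |I| = 0.01908 A, ∠I = 73.4°.

I = 0.01908∠73.4° A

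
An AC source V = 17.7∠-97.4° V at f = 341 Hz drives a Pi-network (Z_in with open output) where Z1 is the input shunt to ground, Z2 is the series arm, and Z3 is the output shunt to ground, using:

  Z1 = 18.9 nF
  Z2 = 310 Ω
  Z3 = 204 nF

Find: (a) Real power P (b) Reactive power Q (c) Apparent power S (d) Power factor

Step 1 — Angular frequency: ω = 2π·f = 2π·341 = 2143 rad/s.
Step 2 — Component impedances:
  Z1: Z = 1/(jωC) = -j/(ω·C) = 0 - j2.469e+04 Ω
  Z2: Z = R = 310 Ω
  Z3: Z = 1/(jωC) = -j/(ω·C) = 0 - j2288 Ω
Step 3 — With open output, the series arm Z2 and the output shunt Z3 appear in series to ground: Z2 + Z3 = 310 - j2288 Ω.
Step 4 — Parallel with input shunt Z1: Z_in = Z1 || (Z2 + Z3) = 259.6 - j2097 Ω = 2113∠-82.9° Ω.
Step 5 — Source phasor: V = 17.7∠-97.4° V = -2.28 - j17.55 V.
Step 6 — Current: I = V / Z = 0.008112 - j0.002092 A = 0.008377∠-14.5° A.
Step 7 — Complex power: S = V·I* = 0.01822 - j0.1472 VA.
Step 8 — Real power: P = Re(S) = 0.01822 W.
Step 9 — Reactive power: Q = Im(S) = -0.1472 VAR.
Step 10 — Apparent power: |S| = 0.1483 VA.
Step 11 — Power factor: PF = P/|S| = 0.1229 (leading).

(a) P = 0.01822 W  (b) Q = -0.1472 VAR  (c) S = 0.1483 VA  (d) PF = 0.1229 (leading)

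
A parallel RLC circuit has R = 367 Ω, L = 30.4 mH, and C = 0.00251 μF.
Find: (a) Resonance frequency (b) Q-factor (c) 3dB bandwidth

Step 1 — Resonance: ω₀ = 1/√(LC) = 1/√(0.0304·2.51e-09) = 1.145e+05 rad/s.
Step 2 — f₀ = ω₀/(2π) = 1.822e+04 Hz.
Step 3 — Parallel Q: Q = R/(ω₀L) = 367/(1.145e+05·0.0304) = 0.1055.
Step 4 — Bandwidth: Δω = ω₀/Q = 1.086e+06 rad/s; BW = Δω/(2π) = 1.728e+05 Hz.

(a) f₀ = 1.822e+04 Hz  (b) Q = 0.1055  (c) BW = 1.728e+05 Hz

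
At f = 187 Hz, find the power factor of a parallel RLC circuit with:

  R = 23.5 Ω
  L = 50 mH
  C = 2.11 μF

Step 1 — Angular frequency: ω = 2π·f = 2π·187 = 1175 rad/s.
Step 2 — Component impedances:
  R: Z = R = 23.5 Ω
  L: Z = jωL = j·1175·0.05 = 0 + j58.75 Ω
  C: Z = 1/(jωC) = -j/(ω·C) = 0 - j403.4 Ω
Step 3 — Parallel combination: 1/Z_total = 1/R + 1/L + 1/C; Z_total = 21.04 + j7.191 Ω = 22.24∠18.9° Ω.
Step 4 — Power factor: PF = cos(φ) = Re(Z)/|Z| = 21.042/22.237 = 0.9463.
Step 5 — Type: Im(Z) = 7.191 ⇒ lagging (phase φ = 18.9°).

PF = 0.9463 (lagging, φ = 18.9°)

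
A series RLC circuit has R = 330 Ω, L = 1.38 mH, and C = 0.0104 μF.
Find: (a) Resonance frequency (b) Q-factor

Step 1 — Resonance condition Im(Z)=0 gives ω₀ = 1/√(LC).
Step 2 — ω₀ = 1/√(0.00138·1.04e-08) = 2.64e+05 rad/s.
Step 3 — f₀ = ω₀/(2π) = 4.201e+04 Hz.
Step 4 — Series Q: Q = ω₀L/R = 2.64e+05·0.00138/330 = 1.104.

(a) f₀ = 4.201e+04 Hz  (b) Q = 1.104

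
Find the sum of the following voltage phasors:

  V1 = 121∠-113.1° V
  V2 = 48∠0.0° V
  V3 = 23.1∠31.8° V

Step 1 — Convert each phasor to rectangular form:
  V1 = 121·(cos(-113.1°) + j·sin(-113.1°)) = -47.47 - j111.3 V
  V2 = 48·(cos(0.0°) + j·sin(0.0°)) = 48 V
  V3 = 23.1·(cos(31.8°) + j·sin(31.8°)) = 19.63 + j12.17 V
Step 2 — Sum components: V_total = 20.16 - j99.13 V.
Step 3 — Convert to polar: |V_total| = 101.2 V, ∠V_total = -78.5°.

V_total = 101.2∠-78.5° V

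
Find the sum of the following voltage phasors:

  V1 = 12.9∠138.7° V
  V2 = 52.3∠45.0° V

Step 1 — Convert each phasor to rectangular form:
  V1 = 12.9·(cos(138.7°) + j·sin(138.7°)) = -9.691 + j8.514 V
  V2 = 52.3·(cos(45.0°) + j·sin(45.0°)) = 36.98 + j36.98 V
Step 2 — Sum components: V_total = 27.29 + j45.5 V.
Step 3 — Convert to polar: |V_total| = 53.05 V, ∠V_total = 59.0°.

V_total = 53.05∠59.0° V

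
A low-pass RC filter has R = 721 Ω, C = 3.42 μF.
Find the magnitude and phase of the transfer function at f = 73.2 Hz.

Step 1 — Angular frequency: ω = 2π·73.2 = 459.9 rad/s.
Step 2 — Transfer function: H(jω) = 1/(1 + jωRC).
Step 3 — Denominator: 1 + jωRC = 1 + j·459.9·721·3.42e-06 = 1 + j1.134.
Step 4 — H = 0.4374 - j0.4961.
Step 5 — Magnitude: |H| = 0.6614 (-3.6 dB); phase: φ = -48.6°.

|H| = 0.6614 (-3.6 dB), φ = -48.6°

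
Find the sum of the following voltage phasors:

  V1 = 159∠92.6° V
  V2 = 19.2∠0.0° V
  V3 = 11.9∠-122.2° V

Step 1 — Convert each phasor to rectangular form:
  V1 = 159·(cos(92.6°) + j·sin(92.6°)) = -7.213 + j158.8 V
  V2 = 19.2·(cos(0.0°) + j·sin(0.0°)) = 19.2 V
  V3 = 11.9·(cos(-122.2°) + j·sin(-122.2°)) = -6.341 - j10.07 V
Step 2 — Sum components: V_total = 5.646 + j148.8 V.
Step 3 — Convert to polar: |V_total| = 148.9 V, ∠V_total = 87.8°.

V_total = 148.9∠87.8° V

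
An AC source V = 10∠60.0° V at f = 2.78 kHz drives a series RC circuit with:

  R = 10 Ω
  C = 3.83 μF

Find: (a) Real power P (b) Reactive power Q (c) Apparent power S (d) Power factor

Step 1 — Angular frequency: ω = 2π·f = 2π·2780 = 1.747e+04 rad/s.
Step 2 — Component impedances:
  R: Z = R = 10 Ω
  C: Z = 1/(jωC) = -j/(ω·C) = 0 - j14.95 Ω
Step 3 — Series combination: Z_total = R + C = 10 - j14.95 Ω = 17.98∠-56.2° Ω.
Step 4 — Source phasor: V = 10∠60.0° V = 5 + j8.66 V.
Step 5 — Current: I = V / Z = -0.2456 + j0.4988 A = 0.556∠116.2° A.
Step 6 — Complex power: S = V·I* = 3.092 - j4.622 VA.
Step 7 — Real power: P = Re(S) = 3.092 W.
Step 8 — Reactive power: Q = Im(S) = -4.622 VAR.
Step 9 — Apparent power: |S| = 5.56 VA.
Step 10 — Power factor: PF = P/|S| = 0.556 (leading).

(a) P = 3.092 W  (b) Q = -4.622 VAR  (c) S = 5.56 VA  (d) PF = 0.556 (leading)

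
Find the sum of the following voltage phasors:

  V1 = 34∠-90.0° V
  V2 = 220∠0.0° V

Step 1 — Convert each phasor to rectangular form:
  V1 = 34·(cos(-90.0°) + j·sin(-90.0°)) = 0 - j34 V
  V2 = 220·(cos(0.0°) + j·sin(0.0°)) = 220 V
Step 2 — Sum components: V_total = 220 - j34 V.
Step 3 — Convert to polar: |V_total| = 222.6 V, ∠V_total = -8.8°.

V_total = 222.6∠-8.8° V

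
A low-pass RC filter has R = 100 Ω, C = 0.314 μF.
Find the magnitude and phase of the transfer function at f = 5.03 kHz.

Step 1 — Angular frequency: ω = 2π·5030 = 3.16e+04 rad/s.
Step 2 — Transfer function: H(jω) = 1/(1 + jωRC).
Step 3 — Denominator: 1 + jωRC = 1 + j·3.16e+04·100·3.14e-07 = 1 + j0.9924.
Step 4 — H = 0.5038 - j0.5.
Step 5 — Magnitude: |H| = 0.7098 (-3.0 dB); phase: φ = -44.8°.

|H| = 0.7098 (-3.0 dB), φ = -44.8°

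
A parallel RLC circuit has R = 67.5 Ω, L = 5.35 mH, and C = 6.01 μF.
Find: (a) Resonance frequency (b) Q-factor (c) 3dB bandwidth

Step 1 — Resonance: ω₀ = 1/√(LC) = 1/√(0.00535·6.01e-06) = 5577 rad/s.
Step 2 — f₀ = ω₀/(2π) = 887.6 Hz.
Step 3 — Parallel Q: Q = R/(ω₀L) = 67.5/(5577·0.00535) = 2.262.
Step 4 — Bandwidth: Δω = ω₀/Q = 2465 rad/s; BW = Δω/(2π) = 392.3 Hz.

(a) f₀ = 887.6 Hz  (b) Q = 2.262  (c) BW = 392.3 Hz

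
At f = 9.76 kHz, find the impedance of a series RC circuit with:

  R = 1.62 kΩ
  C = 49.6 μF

Step 1 — Angular frequency: ω = 2π·f = 2π·9760 = 6.132e+04 rad/s.
Step 2 — Component impedances:
  R: Z = R = 1620 Ω
  C: Z = 1/(jωC) = -j/(ω·C) = 0 - j0.3288 Ω
Step 3 — Series combination: Z_total = R + C = 1620 - j0.3288 Ω = 1620∠-0.0° Ω.

Z = 1620 - j0.3288 Ω = 1620∠-0.0° Ω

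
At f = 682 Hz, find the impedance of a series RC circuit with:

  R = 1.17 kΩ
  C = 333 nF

Step 1 — Angular frequency: ω = 2π·f = 2π·682 = 4285 rad/s.
Step 2 — Component impedances:
  R: Z = R = 1170 Ω
  C: Z = 1/(jωC) = -j/(ω·C) = 0 - j700.8 Ω
Step 3 — Series combination: Z_total = R + C = 1170 - j700.8 Ω = 1364∠-30.9° Ω.

Z = 1170 - j700.8 Ω = 1364∠-30.9° Ω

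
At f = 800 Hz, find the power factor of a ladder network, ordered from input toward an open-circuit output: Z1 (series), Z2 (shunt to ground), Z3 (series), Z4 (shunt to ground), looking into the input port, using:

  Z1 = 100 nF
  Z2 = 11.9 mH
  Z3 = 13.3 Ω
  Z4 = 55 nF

Step 1 — Angular frequency: ω = 2π·f = 2π·800 = 5027 rad/s.
Step 2 — Component impedances:
  Z1: Z = 1/(jωC) = -j/(ω·C) = 0 - j1989 Ω
  Z2: Z = jωL = j·5027·0.0119 = 0 + j59.82 Ω
  Z3: Z = R = 13.3 Ω
  Z4: Z = 1/(jωC) = -j/(ω·C) = 0 - j3617 Ω
Step 3 — Ladder network (open output): work backward from the far end, alternating series and parallel combinations. Z_in = 0.00376 - j1929 Ω = 1929∠-90.0° Ω.
Step 4 — Power factor: PF = cos(φ) = Re(Z)/|Z| = 0.0037603/1928.6 = 1.95e-06.
Step 5 — Type: Im(Z) = -1929 ⇒ leading (phase φ = -90.0°).

PF = 1.95e-06 (leading, φ = -90.0°)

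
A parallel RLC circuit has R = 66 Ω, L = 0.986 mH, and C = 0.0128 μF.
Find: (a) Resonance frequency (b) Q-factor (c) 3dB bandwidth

Step 1 — Resonance: ω₀ = 1/√(LC) = 1/√(0.000986·1.28e-08) = 2.815e+05 rad/s.
Step 2 — f₀ = ω₀/(2π) = 4.48e+04 Hz.
Step 3 — Parallel Q: Q = R/(ω₀L) = 66/(2.815e+05·0.000986) = 0.2378.
Step 4 — Bandwidth: Δω = ω₀/Q = 1.184e+06 rad/s; BW = Δω/(2π) = 1.884e+05 Hz.

(a) f₀ = 4.48e+04 Hz  (b) Q = 0.2378  (c) BW = 1.884e+05 Hz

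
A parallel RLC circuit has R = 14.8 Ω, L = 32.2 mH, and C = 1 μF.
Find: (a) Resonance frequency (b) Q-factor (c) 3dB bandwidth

Step 1 — Resonance: ω₀ = 1/√(LC) = 1/√(0.0322·1e-06) = 5573 rad/s.
Step 2 — f₀ = ω₀/(2π) = 886.9 Hz.
Step 3 — Parallel Q: Q = R/(ω₀L) = 14.8/(5573·0.0322) = 0.08248.
Step 4 — Bandwidth: Δω = ω₀/Q = 6.757e+04 rad/s; BW = Δω/(2π) = 1.075e+04 Hz.

(a) f₀ = 886.9 Hz  (b) Q = 0.08248  (c) BW = 1.075e+04 Hz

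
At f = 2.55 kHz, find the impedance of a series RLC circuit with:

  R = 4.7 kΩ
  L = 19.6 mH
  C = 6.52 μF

Step 1 — Angular frequency: ω = 2π·f = 2π·2550 = 1.602e+04 rad/s.
Step 2 — Component impedances:
  R: Z = R = 4700 Ω
  L: Z = jωL = j·1.602e+04·0.0196 = 0 + j314 Ω
  C: Z = 1/(jωC) = -j/(ω·C) = 0 - j9.573 Ω
Step 3 — Series combination: Z_total = R + L + C = 4700 + j304.5 Ω = 4710∠3.7° Ω.

Z = 4700 + j304.5 Ω = 4710∠3.7° Ω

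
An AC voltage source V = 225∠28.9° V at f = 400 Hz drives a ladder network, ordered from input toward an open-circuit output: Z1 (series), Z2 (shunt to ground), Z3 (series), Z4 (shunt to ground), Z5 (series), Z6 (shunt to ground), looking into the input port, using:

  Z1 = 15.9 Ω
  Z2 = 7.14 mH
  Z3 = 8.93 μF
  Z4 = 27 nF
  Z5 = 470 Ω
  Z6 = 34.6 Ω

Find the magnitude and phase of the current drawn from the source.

Step 1 — Angular frequency: ω = 2π·f = 2π·400 = 2513 rad/s.
Step 2 — Component impedances:
  Z1: Z = R = 15.9 Ω
  Z2: Z = jωL = j·2513·0.00714 = 0 + j17.94 Ω
  Z3: Z = 1/(jωC) = -j/(ω·C) = 0 - j44.56 Ω
  Z4: Z = 1/(jωC) = -j/(ω·C) = 0 - j1.474e+04 Ω
  Z5: Z = R = 470 Ω
  Z6: Z = R = 34.6 Ω
Step 3 — Ladder network (open output): work backward from the far end, alternating series and parallel combinations. Z_in = 16.53 + j18 Ω = 24.44∠47.4° Ω.
Step 4 — Source phasor: V = 225∠28.9° V = 197 + j108.7 V.
Step 5 — Ohm's law: I = V / Z_total = (197 + j108.7) / (16.53 + j18) = 8.728 - j2.926 A.
Step 6 — Convert to polar: |I| = 9.206 A, ∠I = -18.5°.

I = 9.206∠-18.5° A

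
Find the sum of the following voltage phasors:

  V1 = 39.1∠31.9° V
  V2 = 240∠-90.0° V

Step 1 — Convert each phasor to rectangular form:
  V1 = 39.1·(cos(31.9°) + j·sin(31.9°)) = 33.19 + j20.66 V
  V2 = 240·(cos(-90.0°) + j·sin(-90.0°)) = 0 - j240 V
Step 2 — Sum components: V_total = 33.19 - j219.3 V.
Step 3 — Convert to polar: |V_total| = 221.8 V, ∠V_total = -81.4°.

V_total = 221.8∠-81.4° V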